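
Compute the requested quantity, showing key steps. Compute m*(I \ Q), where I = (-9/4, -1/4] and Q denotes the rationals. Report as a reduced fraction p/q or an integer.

The interval I = (-9/4, -1/4] has m(I) = -1/4 - (-9/4) = 2 (endpoints are measure-zero, so open/closed/half-open agree). Write I = (I cap Q) u (I \ Q). The rationals in I are countable, so m*(I cap Q) = 0 (cover each rational by intervals whose total length is arbitrarily small). By countable subadditivity m*(I) <= m*(I cap Q) + m*(I \ Q), hence m*(I \ Q) >= m(I) = 2. The reverse inequality m*(I \ Q) <= m*(I) = 2 is trivial since (I \ Q) is a subset of I. Therefore m*(I \ Q) = 2.

2


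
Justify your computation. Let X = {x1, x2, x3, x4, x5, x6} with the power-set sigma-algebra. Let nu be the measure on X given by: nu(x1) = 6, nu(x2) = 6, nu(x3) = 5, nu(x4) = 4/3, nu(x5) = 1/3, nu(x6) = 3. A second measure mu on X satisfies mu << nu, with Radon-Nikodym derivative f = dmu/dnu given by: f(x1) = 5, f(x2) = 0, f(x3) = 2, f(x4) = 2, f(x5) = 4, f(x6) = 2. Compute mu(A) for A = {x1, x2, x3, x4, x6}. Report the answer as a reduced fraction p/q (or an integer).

By the defining property of the Radon-Nikodym derivative, for every measurable set A,
  mu(A) = integral_A f dnu.
Since nu is a discrete measure concentrated on the atoms of X, the integral over A reduces to the sum
  mu(A) = sum_{x in A} f(x) * nu({x}).
Computing each term:
  x1: f(x1) * nu(x1) = 5 * 6 = 30.
  x2: f(x2) * nu(x2) = 0 * 6 = 0.
  x3: f(x3) * nu(x3) = 2 * 5 = 10.
  x4: f(x4) * nu(x4) = 2 * 4/3 = 8/3.
  x6: f(x6) * nu(x6) = 2 * 3 = 6.
Summing: mu(A) = 30 + 0 + 10 + 8/3 + 6 = 146/3.

146/3


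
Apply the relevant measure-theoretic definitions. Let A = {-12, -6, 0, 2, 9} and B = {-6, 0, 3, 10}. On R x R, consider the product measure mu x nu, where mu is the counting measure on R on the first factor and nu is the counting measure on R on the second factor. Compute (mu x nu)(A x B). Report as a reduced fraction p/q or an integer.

For a measurable rectangle A x B, the product measure satisfies
  (mu x nu)(A x B) = mu(A) * nu(B).
  mu(A) = 5.
  nu(B) = 4.
  (mu x nu)(A x B) = 5 * 4 = 20.

20


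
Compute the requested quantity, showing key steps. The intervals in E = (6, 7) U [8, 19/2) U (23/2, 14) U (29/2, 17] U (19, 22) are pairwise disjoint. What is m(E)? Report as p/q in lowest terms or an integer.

For pairwise disjoint intervals, m(union_i I_i) = sum_i m(I_i),
and m is invariant under swapping open/closed endpoints (single points have measure 0).
So m(E) = sum_i (b_i - a_i).
  I_1 has length 7 - 6 = 1.
  I_2 has length 19/2 - 8 = 3/2.
  I_3 has length 14 - 23/2 = 5/2.
  I_4 has length 17 - 29/2 = 5/2.
  I_5 has length 22 - 19 = 3.
Summing:
  m(E) = 1 + 3/2 + 5/2 + 5/2 + 3 = 21/2.

21/2


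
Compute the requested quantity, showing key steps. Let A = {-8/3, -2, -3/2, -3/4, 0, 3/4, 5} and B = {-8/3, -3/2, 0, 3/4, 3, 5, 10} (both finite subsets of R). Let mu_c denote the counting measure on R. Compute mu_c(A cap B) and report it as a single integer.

Counting measure on a finite set equals cardinality. mu_c(A cap B) = |A cap B| (elements appearing in both).
Enumerating the elements of A that also lie in B gives 5 element(s).
So mu_c(A cap B) = 5.

5


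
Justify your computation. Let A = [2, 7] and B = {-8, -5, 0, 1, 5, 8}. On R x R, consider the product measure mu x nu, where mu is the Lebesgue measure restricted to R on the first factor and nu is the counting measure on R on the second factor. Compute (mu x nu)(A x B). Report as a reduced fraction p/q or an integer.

For a measurable rectangle A x B, the product measure satisfies
  (mu x nu)(A x B) = mu(A) * nu(B).
  mu(A) = 5.
  nu(B) = 6.
  (mu x nu)(A x B) = 5 * 6 = 30.

30


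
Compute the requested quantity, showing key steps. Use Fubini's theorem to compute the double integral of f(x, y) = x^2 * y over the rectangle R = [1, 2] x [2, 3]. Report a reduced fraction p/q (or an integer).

f(x, y) is a tensor product of a function of x and a function of y, and both factors are bounded continuous (hence Lebesgue integrable) on the rectangle, so Fubini's theorem applies:
  integral_R f d(m x m) = (integral_a1^b1 x^2 dx) * (integral_a2^b2 y dy).
Inner integral in x: integral_{1}^{2} x^2 dx = (2^3 - 1^3)/3
  = 7/3.
Inner integral in y: integral_{2}^{3} y dy = (3^2 - 2^2)/2
  = 5/2.
Product: (7/3) * (5/2) = 35/6.

35/6


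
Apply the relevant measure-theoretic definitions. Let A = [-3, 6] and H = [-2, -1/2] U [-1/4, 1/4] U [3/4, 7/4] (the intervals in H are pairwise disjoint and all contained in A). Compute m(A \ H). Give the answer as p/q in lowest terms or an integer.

The ambient interval has length m(A) = 6 - (-3) = 9.
Since the holes are disjoint and sit inside A, by finite additivity
  m(H) = sum_i (b_i - a_i), and m(A \ H) = m(A) - m(H).
Computing the hole measures:
  m(H_1) = -1/2 - (-2) = 3/2.
  m(H_2) = 1/4 - (-1/4) = 1/2.
  m(H_3) = 7/4 - 3/4 = 1.
Summed: m(H) = 3/2 + 1/2 + 1 = 3.
So m(A \ H) = 9 - 3 = 6.

6


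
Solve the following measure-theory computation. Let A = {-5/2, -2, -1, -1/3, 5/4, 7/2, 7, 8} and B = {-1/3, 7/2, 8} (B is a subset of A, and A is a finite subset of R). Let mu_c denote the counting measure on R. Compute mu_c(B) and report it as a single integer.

Counting measure assigns mu_c(E) = |E| (number of elements) when E is finite.
B has 3 element(s), so mu_c(B) = 3.

3


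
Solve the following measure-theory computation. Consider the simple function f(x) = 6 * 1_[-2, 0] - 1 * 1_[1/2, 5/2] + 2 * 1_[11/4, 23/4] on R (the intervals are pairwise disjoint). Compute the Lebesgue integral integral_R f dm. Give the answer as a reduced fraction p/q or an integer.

For a simple function f = sum_i c_i * 1_{A_i} with disjoint A_i,
  integral f dm = sum_i c_i * m(A_i).
Lengths of the A_i:
  m(A_1) = 0 - (-2) = 2.
  m(A_2) = 5/2 - 1/2 = 2.
  m(A_3) = 23/4 - 11/4 = 3.
Contributions c_i * m(A_i):
  (6) * (2) = 12.
  (-1) * (2) = -2.
  (2) * (3) = 6.
Total: 12 - 2 + 6 = 16.

16


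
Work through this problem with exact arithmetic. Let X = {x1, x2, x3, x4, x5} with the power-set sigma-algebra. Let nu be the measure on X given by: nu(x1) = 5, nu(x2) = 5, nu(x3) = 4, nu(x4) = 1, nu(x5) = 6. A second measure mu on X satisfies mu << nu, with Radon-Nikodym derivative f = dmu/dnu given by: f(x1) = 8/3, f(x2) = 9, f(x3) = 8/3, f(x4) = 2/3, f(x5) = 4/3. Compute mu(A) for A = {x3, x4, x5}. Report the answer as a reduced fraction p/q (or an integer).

By the defining property of the Radon-Nikodym derivative, for every measurable set A,
  mu(A) = integral_A f dnu.
Since nu is a discrete measure concentrated on the atoms of X, the integral over A reduces to the sum
  mu(A) = sum_{x in A} f(x) * nu({x}).
Computing each term:
  x3: f(x3) * nu(x3) = 8/3 * 4 = 32/3.
  x4: f(x4) * nu(x4) = 2/3 * 1 = 2/3.
  x5: f(x5) * nu(x5) = 4/3 * 6 = 8.
Summing: mu(A) = 32/3 + 2/3 + 8 = 58/3.

58/3


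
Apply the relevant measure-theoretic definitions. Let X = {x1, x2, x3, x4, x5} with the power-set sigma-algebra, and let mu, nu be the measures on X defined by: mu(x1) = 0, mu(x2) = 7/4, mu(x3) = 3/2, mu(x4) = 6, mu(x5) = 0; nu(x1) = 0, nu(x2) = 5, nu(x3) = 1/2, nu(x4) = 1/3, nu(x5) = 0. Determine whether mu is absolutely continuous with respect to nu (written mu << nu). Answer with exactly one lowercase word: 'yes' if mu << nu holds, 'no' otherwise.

mu << nu means: every nu-null measurable set is also mu-null; equivalently, for every atom x, if nu({x}) = 0 then mu({x}) = 0.
Checking each atom:
  x1: nu = 0, mu = 0 -> consistent with mu << nu.
  x2: nu = 5 > 0 -> no constraint.
  x3: nu = 1/2 > 0 -> no constraint.
  x4: nu = 1/3 > 0 -> no constraint.
  x5: nu = 0, mu = 0 -> consistent with mu << nu.
No atom violates the condition. Therefore mu << nu.

yes


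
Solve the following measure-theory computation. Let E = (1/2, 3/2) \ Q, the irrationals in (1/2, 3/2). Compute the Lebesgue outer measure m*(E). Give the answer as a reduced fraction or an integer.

The interval I = (1/2, 3/2) has m(I) = 3/2 - 1/2 = 1 (endpoints are measure-zero, so open/closed/half-open agree). Write I = (I cap Q) u (I \ Q). The rationals in I are countable, so m*(I cap Q) = 0 (cover each rational by intervals whose total length is arbitrarily small). By countable subadditivity m*(I) <= m*(I cap Q) + m*(I \ Q), hence m*(I \ Q) >= m(I) = 1. The reverse inequality m*(I \ Q) <= m*(I) = 1 is trivial since (I \ Q) is a subset of I. Therefore m*(I \ Q) = 1.

1


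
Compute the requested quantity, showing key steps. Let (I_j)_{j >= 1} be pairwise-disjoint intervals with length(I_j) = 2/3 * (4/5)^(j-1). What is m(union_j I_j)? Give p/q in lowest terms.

By countable additivity of the Lebesgue measure on pairwise disjoint measurable sets,
  m(union_{j >= 1} I_j) = sum_{j >= 1} m(I_j) = sum_{j >= 1} a * r^(j-1),
  with a = 2/3 and r = 4/5.
Since 0 < r = 4/5 < 1, the geometric series converges:
  sum_{j >= 1} a * r^(j-1) = a / (1 - r).
  = 2/3 / (1 - 4/5)
  = 2/3 / (1/5)
  = 10/3.

10/3


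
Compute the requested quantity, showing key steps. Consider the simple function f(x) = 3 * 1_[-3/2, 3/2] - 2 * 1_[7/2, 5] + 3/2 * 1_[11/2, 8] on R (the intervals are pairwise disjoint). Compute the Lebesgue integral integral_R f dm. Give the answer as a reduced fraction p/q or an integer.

For a simple function f = sum_i c_i * 1_{A_i} with disjoint A_i,
  integral f dm = sum_i c_i * m(A_i).
Lengths of the A_i:
  m(A_1) = 3/2 - (-3/2) = 3.
  m(A_2) = 5 - 7/2 = 3/2.
  m(A_3) = 8 - 11/2 = 5/2.
Contributions c_i * m(A_i):
  (3) * (3) = 9.
  (-2) * (3/2) = -3.
  (3/2) * (5/2) = 15/4.
Total: 9 - 3 + 15/4 = 39/4.

39/4


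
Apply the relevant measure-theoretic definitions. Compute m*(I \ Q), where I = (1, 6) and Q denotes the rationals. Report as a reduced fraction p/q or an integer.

The interval I = (1, 6) has m(I) = 6 - 1 = 5 (endpoints are measure-zero, so open/closed/half-open agree). Write I = (I cap Q) u (I \ Q). The rationals in I are countable, so m*(I cap Q) = 0 (cover each rational by intervals whose total length is arbitrarily small). By countable subadditivity m*(I) <= m*(I cap Q) + m*(I \ Q), hence m*(I \ Q) >= m(I) = 5. The reverse inequality m*(I \ Q) <= m*(I) = 5 is trivial since (I \ Q) is a subset of I. Therefore m*(I \ Q) = 5.

5


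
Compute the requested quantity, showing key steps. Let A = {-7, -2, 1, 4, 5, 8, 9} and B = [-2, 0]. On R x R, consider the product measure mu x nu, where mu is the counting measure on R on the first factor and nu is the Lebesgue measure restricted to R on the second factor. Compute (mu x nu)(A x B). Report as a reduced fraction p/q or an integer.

For a measurable rectangle A x B, the product measure satisfies
  (mu x nu)(A x B) = mu(A) * nu(B).
  mu(A) = 7.
  nu(B) = 2.
  (mu x nu)(A x B) = 7 * 2 = 14.

14


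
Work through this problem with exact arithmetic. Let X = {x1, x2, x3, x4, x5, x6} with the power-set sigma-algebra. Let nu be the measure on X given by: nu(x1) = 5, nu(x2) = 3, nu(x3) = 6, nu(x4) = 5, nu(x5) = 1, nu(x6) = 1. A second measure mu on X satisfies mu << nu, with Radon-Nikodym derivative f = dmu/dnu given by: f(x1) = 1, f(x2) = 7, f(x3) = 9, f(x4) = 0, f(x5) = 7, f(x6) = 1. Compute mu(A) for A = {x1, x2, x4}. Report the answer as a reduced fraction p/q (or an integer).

By the defining property of the Radon-Nikodym derivative, for every measurable set A,
  mu(A) = integral_A f dnu.
Since nu is a discrete measure concentrated on the atoms of X, the integral over A reduces to the sum
  mu(A) = sum_{x in A} f(x) * nu({x}).
Computing each term:
  x1: f(x1) * nu(x1) = 1 * 5 = 5.
  x2: f(x2) * nu(x2) = 7 * 3 = 21.
  x4: f(x4) * nu(x4) = 0 * 5 = 0.
Summing: mu(A) = 5 + 21 + 0 = 26.

26


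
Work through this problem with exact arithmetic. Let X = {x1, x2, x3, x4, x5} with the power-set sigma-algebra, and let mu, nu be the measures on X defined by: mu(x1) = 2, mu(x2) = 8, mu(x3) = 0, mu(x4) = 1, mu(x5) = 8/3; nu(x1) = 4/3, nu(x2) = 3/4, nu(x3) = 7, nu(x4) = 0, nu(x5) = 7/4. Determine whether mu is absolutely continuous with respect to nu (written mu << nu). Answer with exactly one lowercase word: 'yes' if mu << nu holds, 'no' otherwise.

mu << nu means: every nu-null measurable set is also mu-null; equivalently, for every atom x, if nu({x}) = 0 then mu({x}) = 0.
Checking each atom:
  x1: nu = 4/3 > 0 -> no constraint.
  x2: nu = 3/4 > 0 -> no constraint.
  x3: nu = 7 > 0 -> no constraint.
  x4: nu = 0, mu = 1 > 0 -> violates mu << nu.
  x5: nu = 7/4 > 0 -> no constraint.
The atom(s) x4 violate the condition (nu = 0 but mu > 0). Therefore mu is NOT absolutely continuous w.r.t. nu.

no


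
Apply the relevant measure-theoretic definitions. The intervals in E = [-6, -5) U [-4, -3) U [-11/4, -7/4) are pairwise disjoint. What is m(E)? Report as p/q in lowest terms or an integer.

For pairwise disjoint intervals, m(union_i I_i) = sum_i m(I_i),
and m is invariant under swapping open/closed endpoints (single points have measure 0).
So m(E) = sum_i (b_i - a_i).
  I_1 has length -5 - (-6) = 1.
  I_2 has length -3 - (-4) = 1.
  I_3 has length -7/4 - (-11/4) = 1.
Summing:
  m(E) = 1 + 1 + 1 = 3.

3


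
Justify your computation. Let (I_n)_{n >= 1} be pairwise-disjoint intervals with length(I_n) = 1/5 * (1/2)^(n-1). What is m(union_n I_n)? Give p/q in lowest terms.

By countable additivity of the Lebesgue measure on pairwise disjoint measurable sets,
  m(union_{n >= 1} I_n) = sum_{n >= 1} m(I_n) = sum_{n >= 1} a * r^(n-1),
  with a = 1/5 and r = 1/2.
Since 0 < r = 1/2 < 1, the geometric series converges:
  sum_{n >= 1} a * r^(n-1) = a / (1 - r).
  = 1/5 / (1 - 1/2)
  = 1/5 / (1/2)
  = 2/5.

2/5


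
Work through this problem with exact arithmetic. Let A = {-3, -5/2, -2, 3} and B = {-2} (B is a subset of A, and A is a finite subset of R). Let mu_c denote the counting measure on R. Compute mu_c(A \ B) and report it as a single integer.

Counting measure assigns mu_c(E) = |E| (number of elements) when E is finite. For B subset A, A \ B is the set of elements of A not in B, so |A \ B| = |A| - |B|.
|A| = 4, |B| = 1, so mu_c(A \ B) = 4 - 1 = 3.

3


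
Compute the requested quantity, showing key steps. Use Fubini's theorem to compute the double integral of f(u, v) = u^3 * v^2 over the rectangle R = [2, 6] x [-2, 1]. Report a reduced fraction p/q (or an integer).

f(u, v) is a tensor product of a function of u and a function of v, and both factors are bounded continuous (hence Lebesgue integrable) on the rectangle, so Fubini's theorem applies:
  integral_R f d(m x m) = (integral_a1^b1 u^3 du) * (integral_a2^b2 v^2 dv).
Inner integral in u: integral_{2}^{6} u^3 du = (6^4 - 2^4)/4
  = 320.
Inner integral in v: integral_{-2}^{1} v^2 dv = (1^3 - (-2)^3)/3
  = 3.
Product: (320) * (3) = 960.

960


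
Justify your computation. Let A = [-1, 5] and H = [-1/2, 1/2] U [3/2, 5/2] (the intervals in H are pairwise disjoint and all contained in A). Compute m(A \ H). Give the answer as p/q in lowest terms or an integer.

The ambient interval has length m(A) = 5 - (-1) = 6.
Since the holes are disjoint and sit inside A, by finite additivity
  m(H) = sum_i (b_i - a_i), and m(A \ H) = m(A) - m(H).
Computing the hole measures:
  m(H_1) = 1/2 - (-1/2) = 1.
  m(H_2) = 5/2 - 3/2 = 1.
Summed: m(H) = 1 + 1 = 2.
So m(A \ H) = 6 - 2 = 4.

4


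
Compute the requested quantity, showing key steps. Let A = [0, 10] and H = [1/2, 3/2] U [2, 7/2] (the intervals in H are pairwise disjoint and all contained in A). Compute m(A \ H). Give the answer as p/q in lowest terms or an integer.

The ambient interval has length m(A) = 10 - 0 = 10.
Since the holes are disjoint and sit inside A, by finite additivity
  m(H) = sum_i (b_i - a_i), and m(A \ H) = m(A) - m(H).
Computing the hole measures:
  m(H_1) = 3/2 - 1/2 = 1.
  m(H_2) = 7/2 - 2 = 3/2.
Summed: m(H) = 1 + 3/2 = 5/2.
So m(A \ H) = 10 - 5/2 = 15/2.

15/2


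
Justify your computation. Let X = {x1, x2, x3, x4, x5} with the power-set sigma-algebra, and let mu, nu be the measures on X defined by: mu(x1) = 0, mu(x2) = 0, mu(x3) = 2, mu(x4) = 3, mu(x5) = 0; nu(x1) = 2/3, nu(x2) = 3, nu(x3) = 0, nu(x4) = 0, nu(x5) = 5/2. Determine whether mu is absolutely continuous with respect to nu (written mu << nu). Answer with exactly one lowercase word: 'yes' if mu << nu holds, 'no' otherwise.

mu << nu means: every nu-null measurable set is also mu-null; equivalently, for every atom x, if nu({x}) = 0 then mu({x}) = 0.
Checking each atom:
  x1: nu = 2/3 > 0 -> no constraint.
  x2: nu = 3 > 0 -> no constraint.
  x3: nu = 0, mu = 2 > 0 -> violates mu << nu.
  x4: nu = 0, mu = 3 > 0 -> violates mu << nu.
  x5: nu = 5/2 > 0 -> no constraint.
The atom(s) x3, x4 violate the condition (nu = 0 but mu > 0). Therefore mu is NOT absolutely continuous w.r.t. nu.

no


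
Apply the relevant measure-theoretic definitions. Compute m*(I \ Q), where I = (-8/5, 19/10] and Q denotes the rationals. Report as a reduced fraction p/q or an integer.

The interval I = (-8/5, 19/10] has m(I) = 19/10 - (-8/5) = 7/2 (endpoints are measure-zero, so open/closed/half-open agree). Write I = (I cap Q) u (I \ Q). The rationals in I are countable, so m*(I cap Q) = 0 (cover each rational by intervals whose total length is arbitrarily small). By countable subadditivity m*(I) <= m*(I cap Q) + m*(I \ Q), hence m*(I \ Q) >= m(I) = 7/2. The reverse inequality m*(I \ Q) <= m*(I) = 7/2 is trivial since (I \ Q) is a subset of I. Therefore m*(I \ Q) = 7/2.

7/2


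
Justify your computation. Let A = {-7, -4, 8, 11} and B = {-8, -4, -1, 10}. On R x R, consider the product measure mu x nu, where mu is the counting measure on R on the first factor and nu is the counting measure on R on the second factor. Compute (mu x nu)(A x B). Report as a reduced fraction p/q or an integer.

For a measurable rectangle A x B, the product measure satisfies
  (mu x nu)(A x B) = mu(A) * nu(B).
  mu(A) = 4.
  nu(B) = 4.
  (mu x nu)(A x B) = 4 * 4 = 16.

16


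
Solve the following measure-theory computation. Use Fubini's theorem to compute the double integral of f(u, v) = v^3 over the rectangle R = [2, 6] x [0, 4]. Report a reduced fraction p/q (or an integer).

f(u, v) is a tensor product of a function of u and a function of v, and both factors are bounded continuous (hence Lebesgue integrable) on the rectangle, so Fubini's theorem applies:
  integral_R f d(m x m) = (integral_a1^b1 1 du) * (integral_a2^b2 v^3 dv).
Inner integral in u: integral_{2}^{6} 1 du = (6^1 - 2^1)/1
  = 4.
Inner integral in v: integral_{0}^{4} v^3 dv = (4^4 - 0^4)/4
  = 64.
Product: (4) * (64) = 256.

256


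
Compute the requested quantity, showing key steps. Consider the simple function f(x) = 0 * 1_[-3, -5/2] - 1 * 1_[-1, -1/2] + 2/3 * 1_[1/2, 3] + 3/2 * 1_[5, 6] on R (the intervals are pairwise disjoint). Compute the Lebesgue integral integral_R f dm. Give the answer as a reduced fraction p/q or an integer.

For a simple function f = sum_i c_i * 1_{A_i} with disjoint A_i,
  integral f dm = sum_i c_i * m(A_i).
Lengths of the A_i:
  m(A_1) = -5/2 - (-3) = 1/2.
  m(A_2) = -1/2 - (-1) = 1/2.
  m(A_3) = 3 - 1/2 = 5/2.
  m(A_4) = 6 - 5 = 1.
Contributions c_i * m(A_i):
  (0) * (1/2) = 0.
  (-1) * (1/2) = -1/2.
  (2/3) * (5/2) = 5/3.
  (3/2) * (1) = 3/2.
Total: 0 - 1/2 + 5/3 + 3/2 = 8/3.

8/3


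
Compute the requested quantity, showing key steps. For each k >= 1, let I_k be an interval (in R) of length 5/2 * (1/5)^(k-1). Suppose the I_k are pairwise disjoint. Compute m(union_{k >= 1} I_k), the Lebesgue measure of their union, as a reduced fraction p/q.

By countable additivity of the Lebesgue measure on pairwise disjoint measurable sets,
  m(union_{k >= 1} I_k) = sum_{k >= 1} m(I_k) = sum_{k >= 1} a * r^(k-1),
  with a = 5/2 and r = 1/5.
Since 0 < r = 1/5 < 1, the geometric series converges:
  sum_{k >= 1} a * r^(k-1) = a / (1 - r).
  = 5/2 / (1 - 1/5)
  = 5/2 / (4/5)
  = 25/8.

25/8


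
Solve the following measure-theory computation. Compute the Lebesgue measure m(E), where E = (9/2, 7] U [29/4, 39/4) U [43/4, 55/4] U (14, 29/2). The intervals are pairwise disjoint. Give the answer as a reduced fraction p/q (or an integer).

For pairwise disjoint intervals, m(union_i I_i) = sum_i m(I_i),
and m is invariant under swapping open/closed endpoints (single points have measure 0).
So m(E) = sum_i (b_i - a_i).
  I_1 has length 7 - 9/2 = 5/2.
  I_2 has length 39/4 - 29/4 = 5/2.
  I_3 has length 55/4 - 43/4 = 3.
  I_4 has length 29/2 - 14 = 1/2.
Summing:
  m(E) = 5/2 + 5/2 + 3 + 1/2 = 17/2.

17/2


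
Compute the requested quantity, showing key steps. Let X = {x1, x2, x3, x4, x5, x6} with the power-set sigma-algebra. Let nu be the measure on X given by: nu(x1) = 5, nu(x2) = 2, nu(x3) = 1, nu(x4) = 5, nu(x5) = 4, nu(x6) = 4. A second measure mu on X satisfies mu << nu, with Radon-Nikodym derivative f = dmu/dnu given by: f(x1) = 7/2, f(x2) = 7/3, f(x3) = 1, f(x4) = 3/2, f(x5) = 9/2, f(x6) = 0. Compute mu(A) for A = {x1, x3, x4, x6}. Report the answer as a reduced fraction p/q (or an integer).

By the defining property of the Radon-Nikodym derivative, for every measurable set A,
  mu(A) = integral_A f dnu.
Since nu is a discrete measure concentrated on the atoms of X, the integral over A reduces to the sum
  mu(A) = sum_{x in A} f(x) * nu({x}).
Computing each term:
  x1: f(x1) * nu(x1) = 7/2 * 5 = 35/2.
  x3: f(x3) * nu(x3) = 1 * 1 = 1.
  x4: f(x4) * nu(x4) = 3/2 * 5 = 15/2.
  x6: f(x6) * nu(x6) = 0 * 4 = 0.
Summing: mu(A) = 35/2 + 1 + 15/2 + 0 = 26.

26


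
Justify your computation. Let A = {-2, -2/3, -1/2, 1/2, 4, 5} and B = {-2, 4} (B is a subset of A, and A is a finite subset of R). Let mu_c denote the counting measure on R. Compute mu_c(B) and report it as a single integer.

Counting measure assigns mu_c(E) = |E| (number of elements) when E is finite.
B has 2 element(s), so mu_c(B) = 2.

2


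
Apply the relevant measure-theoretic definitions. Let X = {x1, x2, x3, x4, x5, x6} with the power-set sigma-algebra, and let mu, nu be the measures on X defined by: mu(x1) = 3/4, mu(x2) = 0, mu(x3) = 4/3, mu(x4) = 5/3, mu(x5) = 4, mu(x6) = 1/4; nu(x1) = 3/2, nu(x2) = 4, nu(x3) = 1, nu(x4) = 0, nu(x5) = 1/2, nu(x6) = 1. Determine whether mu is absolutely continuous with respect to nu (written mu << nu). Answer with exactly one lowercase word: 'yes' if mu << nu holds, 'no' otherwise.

mu << nu means: every nu-null measurable set is also mu-null; equivalently, for every atom x, if nu({x}) = 0 then mu({x}) = 0.
Checking each atom:
  x1: nu = 3/2 > 0 -> no constraint.
  x2: nu = 4 > 0 -> no constraint.
  x3: nu = 1 > 0 -> no constraint.
  x4: nu = 0, mu = 5/3 > 0 -> violates mu << nu.
  x5: nu = 1/2 > 0 -> no constraint.
  x6: nu = 1 > 0 -> no constraint.
The atom(s) x4 violate the condition (nu = 0 but mu > 0). Therefore mu is NOT absolutely continuous w.r.t. nu.

no


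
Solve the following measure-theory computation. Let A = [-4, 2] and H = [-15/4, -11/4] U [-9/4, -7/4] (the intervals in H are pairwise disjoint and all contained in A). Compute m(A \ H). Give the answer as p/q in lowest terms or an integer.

The ambient interval has length m(A) = 2 - (-4) = 6.
Since the holes are disjoint and sit inside A, by finite additivity
  m(H) = sum_i (b_i - a_i), and m(A \ H) = m(A) - m(H).
Computing the hole measures:
  m(H_1) = -11/4 - (-15/4) = 1.
  m(H_2) = -7/4 - (-9/4) = 1/2.
Summed: m(H) = 1 + 1/2 = 3/2.
So m(A \ H) = 6 - 3/2 = 9/2.

9/2


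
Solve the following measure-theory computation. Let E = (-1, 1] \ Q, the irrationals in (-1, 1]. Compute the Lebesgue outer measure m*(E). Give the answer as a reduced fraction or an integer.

The interval I = (-1, 1] has m(I) = 1 - (-1) = 2 (endpoints are measure-zero, so open/closed/half-open agree). Write I = (I cap Q) u (I \ Q). The rationals in I are countable, so m*(I cap Q) = 0 (cover each rational by intervals whose total length is arbitrarily small). By countable subadditivity m*(I) <= m*(I cap Q) + m*(I \ Q), hence m*(I \ Q) >= m(I) = 2. The reverse inequality m*(I \ Q) <= m*(I) = 2 is trivial since (I \ Q) is a subset of I. Therefore m*(I \ Q) = 2.

2


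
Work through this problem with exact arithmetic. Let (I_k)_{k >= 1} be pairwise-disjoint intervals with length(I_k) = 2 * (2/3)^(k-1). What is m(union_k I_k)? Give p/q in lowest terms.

By countable additivity of the Lebesgue measure on pairwise disjoint measurable sets,
  m(union_{k >= 1} I_k) = sum_{k >= 1} m(I_k) = sum_{k >= 1} a * r^(k-1),
  with a = 2 and r = 2/3.
Since 0 < r = 2/3 < 1, the geometric series converges:
  sum_{k >= 1} a * r^(k-1) = a / (1 - r).
  = 2 / (1 - 2/3)
  = 2 / (1/3)
  = 6.

6


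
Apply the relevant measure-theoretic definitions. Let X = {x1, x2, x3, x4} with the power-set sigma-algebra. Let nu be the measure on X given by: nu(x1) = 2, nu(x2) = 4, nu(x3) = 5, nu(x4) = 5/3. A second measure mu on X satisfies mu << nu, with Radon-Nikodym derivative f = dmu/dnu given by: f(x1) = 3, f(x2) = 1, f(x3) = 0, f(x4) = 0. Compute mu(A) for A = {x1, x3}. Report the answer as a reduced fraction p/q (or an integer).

By the defining property of the Radon-Nikodym derivative, for every measurable set A,
  mu(A) = integral_A f dnu.
Since nu is a discrete measure concentrated on the atoms of X, the integral over A reduces to the sum
  mu(A) = sum_{x in A} f(x) * nu({x}).
Computing each term:
  x1: f(x1) * nu(x1) = 3 * 2 = 6.
  x3: f(x3) * nu(x3) = 0 * 5 = 0.
Summing: mu(A) = 6 + 0 = 6.

6


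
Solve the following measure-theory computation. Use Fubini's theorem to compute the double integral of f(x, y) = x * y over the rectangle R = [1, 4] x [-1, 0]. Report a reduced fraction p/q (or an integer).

f(x, y) is a tensor product of a function of x and a function of y, and both factors are bounded continuous (hence Lebesgue integrable) on the rectangle, so Fubini's theorem applies:
  integral_R f d(m x m) = (integral_a1^b1 x dx) * (integral_a2^b2 y dy).
Inner integral in x: integral_{1}^{4} x dx = (4^2 - 1^2)/2
  = 15/2.
Inner integral in y: integral_{-1}^{0} y dy = (0^2 - (-1)^2)/2
  = -1/2.
Product: (15/2) * (-1/2) = -15/4.

-15/4


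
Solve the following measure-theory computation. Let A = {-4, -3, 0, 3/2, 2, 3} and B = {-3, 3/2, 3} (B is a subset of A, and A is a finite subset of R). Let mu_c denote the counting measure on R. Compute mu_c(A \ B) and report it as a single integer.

Counting measure assigns mu_c(E) = |E| (number of elements) when E is finite. For B subset A, A \ B is the set of elements of A not in B, so |A \ B| = |A| - |B|.
|A| = 6, |B| = 3, so mu_c(A \ B) = 6 - 3 = 3.

3


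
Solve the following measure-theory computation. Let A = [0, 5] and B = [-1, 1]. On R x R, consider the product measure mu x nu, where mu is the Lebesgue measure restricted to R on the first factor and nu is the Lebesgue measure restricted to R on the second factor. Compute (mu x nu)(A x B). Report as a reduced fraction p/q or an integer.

For a measurable rectangle A x B, the product measure satisfies
  (mu x nu)(A x B) = mu(A) * nu(B).
  mu(A) = 5.
  nu(B) = 2.
  (mu x nu)(A x B) = 5 * 2 = 10.

10


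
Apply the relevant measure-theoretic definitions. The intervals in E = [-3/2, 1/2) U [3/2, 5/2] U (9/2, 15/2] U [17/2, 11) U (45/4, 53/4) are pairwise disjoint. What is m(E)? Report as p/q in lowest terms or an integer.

For pairwise disjoint intervals, m(union_i I_i) = sum_i m(I_i),
and m is invariant under swapping open/closed endpoints (single points have measure 0).
So m(E) = sum_i (b_i - a_i).
  I_1 has length 1/2 - (-3/2) = 2.
  I_2 has length 5/2 - 3/2 = 1.
  I_3 has length 15/2 - 9/2 = 3.
  I_4 has length 11 - 17/2 = 5/2.
  I_5 has length 53/4 - 45/4 = 2.
Summing:
  m(E) = 2 + 1 + 3 + 5/2 + 2 = 21/2.

21/2


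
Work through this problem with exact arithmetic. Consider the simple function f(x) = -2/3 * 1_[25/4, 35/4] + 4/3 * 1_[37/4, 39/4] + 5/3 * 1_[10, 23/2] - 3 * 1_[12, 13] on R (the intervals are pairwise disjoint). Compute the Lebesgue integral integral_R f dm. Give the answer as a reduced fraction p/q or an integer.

For a simple function f = sum_i c_i * 1_{A_i} with disjoint A_i,
  integral f dm = sum_i c_i * m(A_i).
Lengths of the A_i:
  m(A_1) = 35/4 - 25/4 = 5/2.
  m(A_2) = 39/4 - 37/4 = 1/2.
  m(A_3) = 23/2 - 10 = 3/2.
  m(A_4) = 13 - 12 = 1.
Contributions c_i * m(A_i):
  (-2/3) * (5/2) = -5/3.
  (4/3) * (1/2) = 2/3.
  (5/3) * (3/2) = 5/2.
  (-3) * (1) = -3.
Total: -5/3 + 2/3 + 5/2 - 3 = -3/2.

-3/2


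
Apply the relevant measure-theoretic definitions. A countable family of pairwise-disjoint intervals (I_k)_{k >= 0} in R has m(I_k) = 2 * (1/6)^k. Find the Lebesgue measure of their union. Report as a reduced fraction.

By countable additivity of the Lebesgue measure on pairwise disjoint measurable sets,
  m(union_{k >= 0} I_k) = sum_{k >= 0} m(I_k) = sum_{k >= 0} a * r^k,
  with a = 2 and r = 1/6.
Since 0 < r = 1/6 < 1, the geometric series converges:
  sum_{k >= 0} a * r^k = a / (1 - r).
  = 2 / (1 - 1/6)
  = 2 / (5/6)
  = 12/5.

12/5


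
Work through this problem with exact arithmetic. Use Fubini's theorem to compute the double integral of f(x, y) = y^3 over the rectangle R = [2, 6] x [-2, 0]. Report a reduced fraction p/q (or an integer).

f(x, y) is a tensor product of a function of x and a function of y, and both factors are bounded continuous (hence Lebesgue integrable) on the rectangle, so Fubini's theorem applies:
  integral_R f d(m x m) = (integral_a1^b1 1 dx) * (integral_a2^b2 y^3 dy).
Inner integral in x: integral_{2}^{6} 1 dx = (6^1 - 2^1)/1
  = 4.
Inner integral in y: integral_{-2}^{0} y^3 dy = (0^4 - (-2)^4)/4
  = -4.
Product: (4) * (-4) = -16.

-16


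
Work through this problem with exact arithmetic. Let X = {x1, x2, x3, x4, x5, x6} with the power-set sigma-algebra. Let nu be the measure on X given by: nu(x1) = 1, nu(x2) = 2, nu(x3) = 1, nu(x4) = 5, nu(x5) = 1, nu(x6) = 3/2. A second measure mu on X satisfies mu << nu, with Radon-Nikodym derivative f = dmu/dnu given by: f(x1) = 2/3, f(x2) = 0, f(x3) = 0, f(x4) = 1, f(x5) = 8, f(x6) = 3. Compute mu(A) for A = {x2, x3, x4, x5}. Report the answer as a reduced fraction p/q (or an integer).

By the defining property of the Radon-Nikodym derivative, for every measurable set A,
  mu(A) = integral_A f dnu.
Since nu is a discrete measure concentrated on the atoms of X, the integral over A reduces to the sum
  mu(A) = sum_{x in A} f(x) * nu({x}).
Computing each term:
  x2: f(x2) * nu(x2) = 0 * 2 = 0.
  x3: f(x3) * nu(x3) = 0 * 1 = 0.
  x4: f(x4) * nu(x4) = 1 * 5 = 5.
  x5: f(x5) * nu(x5) = 8 * 1 = 8.
Summing: mu(A) = 0 + 0 + 5 + 8 = 13.

13


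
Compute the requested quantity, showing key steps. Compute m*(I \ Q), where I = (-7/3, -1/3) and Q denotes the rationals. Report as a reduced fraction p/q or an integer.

The interval I = (-7/3, -1/3) has m(I) = -1/3 - (-7/3) = 2 (endpoints are measure-zero, so open/closed/half-open agree). Write I = (I cap Q) u (I \ Q). The rationals in I are countable, so m*(I cap Q) = 0 (cover each rational by intervals whose total length is arbitrarily small). By countable subadditivity m*(I) <= m*(I cap Q) + m*(I \ Q), hence m*(I \ Q) >= m(I) = 2. The reverse inequality m*(I \ Q) <= m*(I) = 2 is trivial since (I \ Q) is a subset of I. Therefore m*(I \ Q) = 2.

2


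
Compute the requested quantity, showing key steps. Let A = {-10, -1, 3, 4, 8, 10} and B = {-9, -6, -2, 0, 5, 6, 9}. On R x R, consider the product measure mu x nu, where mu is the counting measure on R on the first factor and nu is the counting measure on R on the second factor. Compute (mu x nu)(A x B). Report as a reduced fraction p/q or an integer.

For a measurable rectangle A x B, the product measure satisfies
  (mu x nu)(A x B) = mu(A) * nu(B).
  mu(A) = 6.
  nu(B) = 7.
  (mu x nu)(A x B) = 6 * 7 = 42.

42


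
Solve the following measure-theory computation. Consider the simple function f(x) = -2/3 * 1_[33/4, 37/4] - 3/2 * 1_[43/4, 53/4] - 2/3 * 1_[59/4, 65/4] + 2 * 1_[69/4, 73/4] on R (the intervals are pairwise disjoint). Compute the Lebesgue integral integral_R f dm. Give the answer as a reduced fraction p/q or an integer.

For a simple function f = sum_i c_i * 1_{A_i} with disjoint A_i,
  integral f dm = sum_i c_i * m(A_i).
Lengths of the A_i:
  m(A_1) = 37/4 - 33/4 = 1.
  m(A_2) = 53/4 - 43/4 = 5/2.
  m(A_3) = 65/4 - 59/4 = 3/2.
  m(A_4) = 73/4 - 69/4 = 1.
Contributions c_i * m(A_i):
  (-2/3) * (1) = -2/3.
  (-3/2) * (5/2) = -15/4.
  (-2/3) * (3/2) = -1.
  (2) * (1) = 2.
Total: -2/3 - 15/4 - 1 + 2 = -41/12.

-41/12


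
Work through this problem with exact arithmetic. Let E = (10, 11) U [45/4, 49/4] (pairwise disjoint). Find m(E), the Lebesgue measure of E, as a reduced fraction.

For pairwise disjoint intervals, m(union_i I_i) = sum_i m(I_i),
and m is invariant under swapping open/closed endpoints (single points have measure 0).
So m(E) = sum_i (b_i - a_i).
  I_1 has length 11 - 10 = 1.
  I_2 has length 49/4 - 45/4 = 1.
Summing:
  m(E) = 1 + 1 = 2.

2


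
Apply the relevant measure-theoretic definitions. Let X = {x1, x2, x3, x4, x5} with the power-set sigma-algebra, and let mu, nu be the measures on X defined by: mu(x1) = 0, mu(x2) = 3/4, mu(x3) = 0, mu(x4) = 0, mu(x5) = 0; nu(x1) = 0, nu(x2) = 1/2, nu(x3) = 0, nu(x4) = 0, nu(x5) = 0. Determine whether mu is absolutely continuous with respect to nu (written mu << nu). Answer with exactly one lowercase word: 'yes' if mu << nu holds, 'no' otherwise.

mu << nu means: every nu-null measurable set is also mu-null; equivalently, for every atom x, if nu({x}) = 0 then mu({x}) = 0.
Checking each atom:
  x1: nu = 0, mu = 0 -> consistent with mu << nu.
  x2: nu = 1/2 > 0 -> no constraint.
  x3: nu = 0, mu = 0 -> consistent with mu << nu.
  x4: nu = 0, mu = 0 -> consistent with mu << nu.
  x5: nu = 0, mu = 0 -> consistent with mu << nu.
No atom violates the condition. Therefore mu << nu.

yes


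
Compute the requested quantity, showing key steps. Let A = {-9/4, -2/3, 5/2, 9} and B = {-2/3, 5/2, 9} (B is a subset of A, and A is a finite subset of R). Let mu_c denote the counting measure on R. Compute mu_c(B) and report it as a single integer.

Counting measure assigns mu_c(E) = |E| (number of elements) when E is finite.
B has 3 element(s), so mu_c(B) = 3.

3


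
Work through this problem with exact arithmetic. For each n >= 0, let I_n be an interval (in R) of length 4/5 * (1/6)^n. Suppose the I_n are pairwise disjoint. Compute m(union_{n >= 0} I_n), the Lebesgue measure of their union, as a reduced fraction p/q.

By countable additivity of the Lebesgue measure on pairwise disjoint measurable sets,
  m(union_{n >= 0} I_n) = sum_{n >= 0} m(I_n) = sum_{n >= 0} a * r^n,
  with a = 4/5 and r = 1/6.
Since 0 < r = 1/6 < 1, the geometric series converges:
  sum_{n >= 0} a * r^n = a / (1 - r).
  = 4/5 / (1 - 1/6)
  = 4/5 / (5/6)
  = 24/25.

24/25


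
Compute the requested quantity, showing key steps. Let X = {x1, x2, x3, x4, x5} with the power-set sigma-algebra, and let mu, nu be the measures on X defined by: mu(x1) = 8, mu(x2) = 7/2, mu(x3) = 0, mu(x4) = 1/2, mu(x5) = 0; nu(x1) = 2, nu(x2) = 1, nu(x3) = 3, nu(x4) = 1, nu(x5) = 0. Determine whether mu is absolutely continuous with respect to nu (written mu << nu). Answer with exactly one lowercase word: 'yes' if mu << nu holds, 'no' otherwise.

mu << nu means: every nu-null measurable set is also mu-null; equivalently, for every atom x, if nu({x}) = 0 then mu({x}) = 0.
Checking each atom:
  x1: nu = 2 > 0 -> no constraint.
  x2: nu = 1 > 0 -> no constraint.
  x3: nu = 3 > 0 -> no constraint.
  x4: nu = 1 > 0 -> no constraint.
  x5: nu = 0, mu = 0 -> consistent with mu << nu.
No atom violates the condition. Therefore mu << nu.

yes


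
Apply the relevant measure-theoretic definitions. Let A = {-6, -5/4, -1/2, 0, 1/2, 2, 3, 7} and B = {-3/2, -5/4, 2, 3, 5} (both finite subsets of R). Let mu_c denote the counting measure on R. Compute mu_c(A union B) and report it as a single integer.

Counting measure on a finite set equals cardinality. By inclusion-exclusion, |A union B| = |A| + |B| - |A cap B|.
|A| = 8, |B| = 5, |A cap B| = 3.
So mu_c(A union B) = 8 + 5 - 3 = 10.

10


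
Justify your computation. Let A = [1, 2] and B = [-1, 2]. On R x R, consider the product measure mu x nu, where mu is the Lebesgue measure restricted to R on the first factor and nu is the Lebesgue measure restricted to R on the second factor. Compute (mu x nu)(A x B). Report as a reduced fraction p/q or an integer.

For a measurable rectangle A x B, the product measure satisfies
  (mu x nu)(A x B) = mu(A) * nu(B).
  mu(A) = 1.
  nu(B) = 3.
  (mu x nu)(A x B) = 1 * 3 = 3.

3


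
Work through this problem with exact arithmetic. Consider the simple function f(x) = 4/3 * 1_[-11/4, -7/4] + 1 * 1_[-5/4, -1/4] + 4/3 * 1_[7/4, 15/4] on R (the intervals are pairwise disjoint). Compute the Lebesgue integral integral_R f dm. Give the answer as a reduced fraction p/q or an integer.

For a simple function f = sum_i c_i * 1_{A_i} with disjoint A_i,
  integral f dm = sum_i c_i * m(A_i).
Lengths of the A_i:
  m(A_1) = -7/4 - (-11/4) = 1.
  m(A_2) = -1/4 - (-5/4) = 1.
  m(A_3) = 15/4 - 7/4 = 2.
Contributions c_i * m(A_i):
  (4/3) * (1) = 4/3.
  (1) * (1) = 1.
  (4/3) * (2) = 8/3.
Total: 4/3 + 1 + 8/3 = 5.

5


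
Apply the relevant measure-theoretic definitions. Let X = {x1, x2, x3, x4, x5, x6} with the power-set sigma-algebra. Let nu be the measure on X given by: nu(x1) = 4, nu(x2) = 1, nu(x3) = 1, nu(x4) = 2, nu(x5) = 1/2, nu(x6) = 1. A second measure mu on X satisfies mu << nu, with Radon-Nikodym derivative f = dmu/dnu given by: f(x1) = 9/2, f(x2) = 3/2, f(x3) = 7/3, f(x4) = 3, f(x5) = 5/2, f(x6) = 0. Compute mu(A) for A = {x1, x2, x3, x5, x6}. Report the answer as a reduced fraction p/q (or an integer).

By the defining property of the Radon-Nikodym derivative, for every measurable set A,
  mu(A) = integral_A f dnu.
Since nu is a discrete measure concentrated on the atoms of X, the integral over A reduces to the sum
  mu(A) = sum_{x in A} f(x) * nu({x}).
Computing each term:
  x1: f(x1) * nu(x1) = 9/2 * 4 = 18.
  x2: f(x2) * nu(x2) = 3/2 * 1 = 3/2.
  x3: f(x3) * nu(x3) = 7/3 * 1 = 7/3.
  x5: f(x5) * nu(x5) = 5/2 * 1/2 = 5/4.
  x6: f(x6) * nu(x6) = 0 * 1 = 0.
Summing: mu(A) = 18 + 3/2 + 7/3 + 5/4 + 0 = 277/12.

277/12


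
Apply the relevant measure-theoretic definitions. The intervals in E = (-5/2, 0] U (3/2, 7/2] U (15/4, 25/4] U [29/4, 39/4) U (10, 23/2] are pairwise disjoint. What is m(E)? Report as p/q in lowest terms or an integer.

For pairwise disjoint intervals, m(union_i I_i) = sum_i m(I_i),
and m is invariant under swapping open/closed endpoints (single points have measure 0).
So m(E) = sum_i (b_i - a_i).
  I_1 has length 0 - (-5/2) = 5/2.
  I_2 has length 7/2 - 3/2 = 2.
  I_3 has length 25/4 - 15/4 = 5/2.
  I_4 has length 39/4 - 29/4 = 5/2.
  I_5 has length 23/2 - 10 = 3/2.
Summing:
  m(E) = 5/2 + 2 + 5/2 + 5/2 + 3/2 = 11.

11


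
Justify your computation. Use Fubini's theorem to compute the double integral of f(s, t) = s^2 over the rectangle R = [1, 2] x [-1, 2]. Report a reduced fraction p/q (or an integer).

f(s, t) is a tensor product of a function of s and a function of t, and both factors are bounded continuous (hence Lebesgue integrable) on the rectangle, so Fubini's theorem applies:
  integral_R f d(m x m) = (integral_a1^b1 s^2 ds) * (integral_a2^b2 1 dt).
Inner integral in s: integral_{1}^{2} s^2 ds = (2^3 - 1^3)/3
  = 7/3.
Inner integral in t: integral_{-1}^{2} 1 dt = (2^1 - (-1)^1)/1
  = 3.
Product: (7/3) * (3) = 7.

7


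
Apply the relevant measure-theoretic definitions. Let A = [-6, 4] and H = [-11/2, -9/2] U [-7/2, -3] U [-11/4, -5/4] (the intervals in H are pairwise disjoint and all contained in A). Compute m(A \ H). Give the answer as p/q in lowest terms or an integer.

The ambient interval has length m(A) = 4 - (-6) = 10.
Since the holes are disjoint and sit inside A, by finite additivity
  m(H) = sum_i (b_i - a_i), and m(A \ H) = m(A) - m(H).
Computing the hole measures:
  m(H_1) = -9/2 - (-11/2) = 1.
  m(H_2) = -3 - (-7/2) = 1/2.
  m(H_3) = -5/4 - (-11/4) = 3/2.
Summed: m(H) = 1 + 1/2 + 3/2 = 3.
So m(A \ H) = 10 - 3 = 7.

7


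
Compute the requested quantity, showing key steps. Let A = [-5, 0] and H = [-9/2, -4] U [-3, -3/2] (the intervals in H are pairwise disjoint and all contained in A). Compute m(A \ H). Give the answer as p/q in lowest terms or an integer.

The ambient interval has length m(A) = 0 - (-5) = 5.
Since the holes are disjoint and sit inside A, by finite additivity
  m(H) = sum_i (b_i - a_i), and m(A \ H) = m(A) - m(H).
Computing the hole measures:
  m(H_1) = -4 - (-9/2) = 1/2.
  m(H_2) = -3/2 - (-3) = 3/2.
Summed: m(H) = 1/2 + 3/2 = 2.
So m(A \ H) = 5 - 2 = 3.

3
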